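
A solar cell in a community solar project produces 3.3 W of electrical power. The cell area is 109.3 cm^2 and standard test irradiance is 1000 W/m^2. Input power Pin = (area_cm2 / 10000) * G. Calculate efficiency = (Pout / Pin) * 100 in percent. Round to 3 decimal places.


First compute the input power:
  Pin = area_cm2 / 10000 * G = 109.3 / 10000 * 1000 = 10.93 W
Then compute efficiency:
  Efficiency = (Pout / Pin) * 100 = (3.3 / 10.93) * 100
  Efficiency = 30.192%

30.192


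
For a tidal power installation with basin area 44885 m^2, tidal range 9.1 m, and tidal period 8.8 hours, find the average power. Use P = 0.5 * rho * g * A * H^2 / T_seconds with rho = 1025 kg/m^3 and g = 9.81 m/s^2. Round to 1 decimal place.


Convert period to seconds: T = 8.8 * 3600 = 31680.0 s
H^2 = 9.1^2 = 82.81
P = 0.5 * rho * g * A * H^2 / T
P = 0.5 * 1025 * 9.81 * 44885 * 82.81 / 31680.0
P = 589877.3 W

589877.3


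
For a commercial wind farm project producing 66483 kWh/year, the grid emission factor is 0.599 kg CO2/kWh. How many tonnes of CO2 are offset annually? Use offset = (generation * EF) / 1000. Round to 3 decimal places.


CO2 offset in kg = generation * emission_factor
CO2 offset = 66483 * 0.599 = 39823.32 kg
Convert to tonnes:
  CO2 offset = 39823.32 / 1000 = 39.823 tonnes

39.823


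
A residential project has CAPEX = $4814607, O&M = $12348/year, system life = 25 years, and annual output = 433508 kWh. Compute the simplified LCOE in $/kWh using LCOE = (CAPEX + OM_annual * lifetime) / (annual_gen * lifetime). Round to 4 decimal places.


Total cost = CAPEX + OM * lifetime = 4814607 + 12348 * 25 = 4814607 + 308700 = 5123307
Total generation = annual * lifetime = 433508 * 25 = 10837700 kWh
LCOE = 5123307 / 10837700
LCOE = 0.4727 $/kWh

0.4727


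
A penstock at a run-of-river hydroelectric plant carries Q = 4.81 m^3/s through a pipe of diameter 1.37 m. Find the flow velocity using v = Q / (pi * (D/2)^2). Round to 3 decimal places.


Compute pipe cross-sectional area:
  A = pi * (D/2)^2 = pi * (1.37/2)^2 = 1.4741 m^2
Calculate velocity:
  v = Q / A = 4.81 / 1.4741
  v = 3.263 m/s

3.263


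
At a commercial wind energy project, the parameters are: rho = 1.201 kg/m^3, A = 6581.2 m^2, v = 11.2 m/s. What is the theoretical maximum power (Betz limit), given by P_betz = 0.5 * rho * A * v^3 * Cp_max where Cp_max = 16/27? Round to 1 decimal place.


The Betz coefficient Cp_max = 16/27 = 0.5926
v^3 = 11.2^3 = 1404.928
P_betz = 0.5 * rho * A * v^3 * Cp_max
P_betz = 0.5 * 1.201 * 6581.2 * 1404.928 * 0.5926
P_betz = 3290246.1 W

3290246.1


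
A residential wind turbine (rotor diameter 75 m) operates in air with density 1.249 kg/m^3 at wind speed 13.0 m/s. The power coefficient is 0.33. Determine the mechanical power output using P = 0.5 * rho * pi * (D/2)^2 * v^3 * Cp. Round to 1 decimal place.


Step 1 -- Compute swept area:
  A = pi * (D/2)^2 = pi * (75/2)^2 = 4417.86 m^2
Step 2 -- Apply wind power equation:
  P = 0.5 * rho * A * v^3 * Cp
  v^3 = 13.0^3 = 2197.0
  P = 0.5 * 1.249 * 4417.86 * 2197.0 * 0.33
  P = 2000271.0 W

2000271.0


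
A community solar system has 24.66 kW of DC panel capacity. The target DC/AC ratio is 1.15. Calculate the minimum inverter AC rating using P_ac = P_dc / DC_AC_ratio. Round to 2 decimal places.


The inverter AC capacity is determined by the DC/AC ratio.
Given: P_dc = 24.66 kW, DC/AC ratio = 1.15
P_ac = P_dc / ratio = 24.66 / 1.15
P_ac = 21.44 kW

21.44


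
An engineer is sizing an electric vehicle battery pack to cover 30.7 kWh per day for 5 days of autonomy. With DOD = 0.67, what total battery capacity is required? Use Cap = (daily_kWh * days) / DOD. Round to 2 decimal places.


Total energy needed = daily * days = 30.7 * 5 = 153.5 kWh
Account for depth of discharge:
  Cap = total_energy / DOD = 153.5 / 0.67
  Cap = 229.10 kWh

229.10


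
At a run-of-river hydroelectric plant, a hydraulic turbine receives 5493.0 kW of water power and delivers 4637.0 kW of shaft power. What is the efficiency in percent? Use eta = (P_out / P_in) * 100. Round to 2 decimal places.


Turbine efficiency = (output power / input power) * 100
eta = (4637.0 / 5493.0) * 100
eta = 84.42%

84.42


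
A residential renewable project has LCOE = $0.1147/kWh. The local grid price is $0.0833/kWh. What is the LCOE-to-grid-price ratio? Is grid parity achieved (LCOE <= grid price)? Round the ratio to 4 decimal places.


Compare LCOE to grid price:
  LCOE = $0.1147/kWh, Grid price = $0.0833/kWh
  Ratio = LCOE / grid_price = 0.1147 / 0.0833 = 1.3770
  Grid parity achieved (ratio <= 1)? no

1.3770


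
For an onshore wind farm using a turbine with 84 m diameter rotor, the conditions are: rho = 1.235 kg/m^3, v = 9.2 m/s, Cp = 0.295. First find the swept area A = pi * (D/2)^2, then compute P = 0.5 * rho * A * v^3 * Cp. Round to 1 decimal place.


Step 1 -- Compute swept area:
  A = pi * (D/2)^2 = pi * (84/2)^2 = 5541.77 m^2
Step 2 -- Apply wind power equation:
  P = 0.5 * rho * A * v^3 * Cp
  v^3 = 9.2^3 = 778.688
  P = 0.5 * 1.235 * 5541.77 * 778.688 * 0.295
  P = 786087.5 W

786087.5


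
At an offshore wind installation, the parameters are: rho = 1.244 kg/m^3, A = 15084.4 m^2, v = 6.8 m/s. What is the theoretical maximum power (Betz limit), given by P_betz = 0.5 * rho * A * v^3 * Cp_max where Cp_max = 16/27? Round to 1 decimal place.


The Betz coefficient Cp_max = 16/27 = 0.5926
v^3 = 6.8^3 = 314.432
P_betz = 0.5 * rho * A * v^3 * Cp_max
P_betz = 0.5 * 1.244 * 15084.4 * 314.432 * 0.5926
P_betz = 1748241.3 W

1748241.3


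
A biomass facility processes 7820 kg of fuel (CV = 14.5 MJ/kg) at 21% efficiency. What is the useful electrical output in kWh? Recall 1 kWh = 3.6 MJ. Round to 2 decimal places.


Total energy = mass * CV = 7820 * 14.5 = 113390.0 MJ
Useful energy = total * eta = 113390.0 * 0.21 = 23811.9 MJ
Convert to kWh: 23811.9 / 3.6
Useful energy = 6614.42 kWh

6614.42


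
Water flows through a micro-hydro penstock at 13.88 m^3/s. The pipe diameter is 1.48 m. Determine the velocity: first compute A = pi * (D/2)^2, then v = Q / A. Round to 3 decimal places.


Compute pipe cross-sectional area:
  A = pi * (D/2)^2 = pi * (1.48/2)^2 = 1.7203 m^2
Calculate velocity:
  v = Q / A = 13.88 / 1.7203
  v = 8.068 m/s

8.068


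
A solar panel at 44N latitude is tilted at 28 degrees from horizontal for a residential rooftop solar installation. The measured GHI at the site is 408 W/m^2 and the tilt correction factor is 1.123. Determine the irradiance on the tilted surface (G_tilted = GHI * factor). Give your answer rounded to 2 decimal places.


Identify the given values:
  GHI = 408 W/m^2, tilt correction factor = 1.123
Apply the formula G_tilted = GHI * factor:
  G_tilted = 408 * 1.123
  G_tilted = 458.18 W/m^2

458.18


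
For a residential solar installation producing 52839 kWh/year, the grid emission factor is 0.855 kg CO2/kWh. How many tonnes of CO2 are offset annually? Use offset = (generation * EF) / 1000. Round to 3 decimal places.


CO2 offset in kg = generation * emission_factor
CO2 offset = 52839 * 0.855 = 45177.35 kg
Convert to tonnes:
  CO2 offset = 45177.35 / 1000 = 45.177 tonnes

45.177


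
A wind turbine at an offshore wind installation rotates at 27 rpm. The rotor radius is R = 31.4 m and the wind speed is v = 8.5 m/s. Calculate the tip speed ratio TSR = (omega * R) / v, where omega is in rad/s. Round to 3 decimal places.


Convert rotational speed to rad/s:
  omega = 27 * 2 * pi / 60 = 2.8274 rad/s
Compute tip speed:
  v_tip = omega * R = 2.8274 * 31.4 = 88.781 m/s
Tip speed ratio:
  TSR = v_tip / v_wind = 88.781 / 8.5 = 10.445

10.445


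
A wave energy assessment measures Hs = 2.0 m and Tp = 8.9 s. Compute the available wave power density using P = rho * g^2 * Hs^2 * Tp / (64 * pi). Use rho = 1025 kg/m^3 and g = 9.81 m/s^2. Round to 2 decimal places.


Apply wave power formula:
  g^2 = 9.81^2 = 96.2361
  Hs^2 = 2.0^2 = 4.0
  Numerator = rho * g^2 * Hs^2 * Tp = 1025 * 96.2361 * 4.0 * 8.9 = 3511655.29
  Denominator = 64 * pi = 201.0619
  P = 3511655.29 / 201.0619 = 17465.54 W/m

17465.54


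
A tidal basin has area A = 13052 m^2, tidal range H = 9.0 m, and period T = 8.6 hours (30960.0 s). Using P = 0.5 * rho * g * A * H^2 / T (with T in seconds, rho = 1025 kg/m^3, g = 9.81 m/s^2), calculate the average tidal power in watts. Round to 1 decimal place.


Convert period to seconds: T = 8.6 * 3600 = 30960.0 s
H^2 = 9.0^2 = 81.0
P = 0.5 * rho * g * A * H^2 / T
P = 0.5 * 1025 * 9.81 * 13052 * 81.0 / 30960.0
P = 171681.7 W

171681.7


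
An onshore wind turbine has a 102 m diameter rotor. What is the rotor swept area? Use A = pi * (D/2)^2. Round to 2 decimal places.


Compute the rotor radius:
  r = D / 2 = 102 / 2 = 51.0 m
Calculate swept area:
  A = pi * r^2 = pi * 51.0^2
  A = 8171.28 m^2

8171.28


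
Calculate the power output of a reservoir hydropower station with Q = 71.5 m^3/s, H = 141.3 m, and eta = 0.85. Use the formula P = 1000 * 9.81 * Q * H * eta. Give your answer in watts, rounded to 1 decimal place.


Apply the hydropower formula P = rho * g * Q * H * eta
rho * g = 1000 * 9.81 = 9810.0
P = 9810.0 * 71.5 * 141.3 * 0.85
P = 84243448.6 W

84243448.6


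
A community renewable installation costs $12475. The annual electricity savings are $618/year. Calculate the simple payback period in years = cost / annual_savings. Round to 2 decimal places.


Simple payback period = initial cost / annual savings
Payback = 12475 / 618
Payback = 20.19 years

20.19


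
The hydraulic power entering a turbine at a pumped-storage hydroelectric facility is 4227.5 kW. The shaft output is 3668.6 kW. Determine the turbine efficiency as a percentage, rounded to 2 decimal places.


Turbine efficiency = (output power / input power) * 100
eta = (3668.6 / 4227.5) * 100
eta = 86.78%

86.78


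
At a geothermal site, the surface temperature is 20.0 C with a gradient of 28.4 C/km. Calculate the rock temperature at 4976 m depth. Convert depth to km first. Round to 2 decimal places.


Convert depth to km: 4976 / 1000 = 4.976 km
Temperature increase = gradient * depth_km = 28.4 * 4.976 = 141.32 C
Temperature at depth = T_surface + delta_T = 20.0 + 141.32
T = 161.32 C

161.32


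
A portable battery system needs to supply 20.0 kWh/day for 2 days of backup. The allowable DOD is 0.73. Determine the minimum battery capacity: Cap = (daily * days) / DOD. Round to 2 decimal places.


Total energy needed = daily * days = 20.0 * 2 = 40.0 kWh
Account for depth of discharge:
  Cap = total_energy / DOD = 40.0 / 0.73
  Cap = 54.79 kWh

54.79


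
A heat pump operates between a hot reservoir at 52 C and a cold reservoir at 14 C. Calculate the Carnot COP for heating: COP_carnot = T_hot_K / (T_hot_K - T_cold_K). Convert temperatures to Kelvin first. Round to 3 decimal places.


Convert to Kelvin:
  T_hot = 52 + 273.15 = 325.15 K
  T_cold = 14 + 273.15 = 287.15 K
Apply Carnot COP formula:
  COP = T_hot_K / (T_hot_K - T_cold_K) = 325.15 / 38.0
  COP = 8.557

8.557


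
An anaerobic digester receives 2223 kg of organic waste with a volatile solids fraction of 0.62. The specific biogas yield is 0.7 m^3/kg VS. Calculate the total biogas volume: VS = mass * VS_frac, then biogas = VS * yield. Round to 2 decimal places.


Compute volatile solids:
  VS = mass * VS_fraction = 2223 * 0.62 = 1378.26 kg
Calculate biogas volume:
  Biogas = VS * specific_yield = 1378.26 * 0.7
  Biogas = 964.78 m^3

964.78


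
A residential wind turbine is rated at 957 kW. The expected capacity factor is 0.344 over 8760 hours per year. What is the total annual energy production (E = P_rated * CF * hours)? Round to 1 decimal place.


Annual energy = rated_kW * capacity_factor * hours_per_year
Given: P_rated = 957 kW, CF = 0.344, hours = 8760
E = 957 * 0.344 * 8760
E = 2883862.1 kWh

2883862.1


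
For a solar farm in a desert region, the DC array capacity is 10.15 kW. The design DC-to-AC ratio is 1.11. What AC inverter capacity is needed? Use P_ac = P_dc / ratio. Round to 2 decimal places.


The inverter AC capacity is determined by the DC/AC ratio.
Given: P_dc = 10.15 kW, DC/AC ratio = 1.11
P_ac = P_dc / ratio = 10.15 / 1.11
P_ac = 9.14 kW

9.14


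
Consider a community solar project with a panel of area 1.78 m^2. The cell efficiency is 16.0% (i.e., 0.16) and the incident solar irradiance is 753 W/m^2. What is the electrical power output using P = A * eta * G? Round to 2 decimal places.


Use the solar power formula P = A * eta * G.
Given: A = 1.78 m^2, eta = 0.16, G = 753 W/m^2
P = 1.78 * 0.16 * 753
P = 214.45 W

214.45


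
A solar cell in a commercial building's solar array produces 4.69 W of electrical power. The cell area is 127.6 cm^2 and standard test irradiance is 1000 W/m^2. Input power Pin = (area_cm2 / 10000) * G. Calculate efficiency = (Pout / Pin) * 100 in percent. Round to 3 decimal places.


First compute the input power:
  Pin = area_cm2 / 10000 * G = 127.6 / 10000 * 1000 = 12.76 W
Then compute efficiency:
  Efficiency = (Pout / Pin) * 100 = (4.69 / 12.76) * 100
  Efficiency = 36.755%

36.755


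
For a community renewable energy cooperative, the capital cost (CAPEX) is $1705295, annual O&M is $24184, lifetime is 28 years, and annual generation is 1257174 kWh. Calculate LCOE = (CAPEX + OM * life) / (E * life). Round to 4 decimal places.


Total cost = CAPEX + OM * lifetime = 1705295 + 24184 * 28 = 1705295 + 677152 = 2382447
Total generation = annual * lifetime = 1257174 * 28 = 35200872 kWh
LCOE = 2382447 / 35200872
LCOE = 0.0677 $/kWh

0.0677


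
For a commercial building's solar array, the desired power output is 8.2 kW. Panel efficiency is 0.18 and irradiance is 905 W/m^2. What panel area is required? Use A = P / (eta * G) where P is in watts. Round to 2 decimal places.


Convert target power to watts: P = 8.2 * 1000 = 8200.0 W
Compute denominator: eta * G = 0.18 * 905 = 162.9
Required area A = P / (eta * G) = 8200.0 / 162.9
A = 50.34 m^2

50.34


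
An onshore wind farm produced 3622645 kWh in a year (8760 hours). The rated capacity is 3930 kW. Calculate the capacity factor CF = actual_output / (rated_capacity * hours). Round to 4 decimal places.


Capacity factor = actual output / maximum possible output
Maximum possible = rated * hours = 3930 * 8760 = 34426800 kWh
CF = 3622645 / 34426800
CF = 0.1052

0.1052


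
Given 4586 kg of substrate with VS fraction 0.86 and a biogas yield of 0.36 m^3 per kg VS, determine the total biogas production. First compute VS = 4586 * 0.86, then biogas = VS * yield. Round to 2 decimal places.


Compute volatile solids:
  VS = mass * VS_fraction = 4586 * 0.86 = 3943.96 kg
Calculate biogas volume:
  Biogas = VS * specific_yield = 3943.96 * 0.36
  Biogas = 1419.83 m^3

1419.83


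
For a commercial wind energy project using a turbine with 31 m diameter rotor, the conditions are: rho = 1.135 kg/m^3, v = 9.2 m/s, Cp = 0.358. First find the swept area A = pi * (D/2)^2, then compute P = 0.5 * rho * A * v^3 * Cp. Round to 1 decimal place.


Step 1 -- Compute swept area:
  A = pi * (D/2)^2 = pi * (31/2)^2 = 754.77 m^2
Step 2 -- Apply wind power equation:
  P = 0.5 * rho * A * v^3 * Cp
  v^3 = 9.2^3 = 778.688
  P = 0.5 * 1.135 * 754.77 * 778.688 * 0.358
  P = 119405.9 W

119405.9


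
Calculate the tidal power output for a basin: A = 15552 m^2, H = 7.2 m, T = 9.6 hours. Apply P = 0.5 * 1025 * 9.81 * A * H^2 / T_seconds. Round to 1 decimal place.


Convert period to seconds: T = 9.6 * 3600 = 34560.0 s
H^2 = 7.2^2 = 51.84
P = 0.5 * rho * g * A * H^2 / T
P = 0.5 * 1025 * 9.81 * 15552 * 51.84 / 34560.0
P = 117284.4 W

117284.4


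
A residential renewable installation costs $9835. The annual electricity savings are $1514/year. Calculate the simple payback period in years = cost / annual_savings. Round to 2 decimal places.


Simple payback period = initial cost / annual savings
Payback = 9835 / 1514
Payback = 6.50 years

6.50


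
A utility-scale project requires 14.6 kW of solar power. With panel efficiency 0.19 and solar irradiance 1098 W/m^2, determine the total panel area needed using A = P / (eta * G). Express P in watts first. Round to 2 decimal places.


Convert target power to watts: P = 14.6 * 1000 = 14600.0 W
Compute denominator: eta * G = 0.19 * 1098 = 208.62
Required area A = P / (eta * G) = 14600.0 / 208.62
A = 69.98 m^2

69.98


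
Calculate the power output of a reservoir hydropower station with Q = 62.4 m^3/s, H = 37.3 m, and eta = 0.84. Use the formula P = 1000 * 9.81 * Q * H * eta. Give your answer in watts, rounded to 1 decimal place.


Apply the hydropower formula P = rho * g * Q * H * eta
rho * g = 1000 * 9.81 = 9810.0
P = 9810.0 * 62.4 * 37.3 * 0.84
P = 19179695.8 W

19179695.8


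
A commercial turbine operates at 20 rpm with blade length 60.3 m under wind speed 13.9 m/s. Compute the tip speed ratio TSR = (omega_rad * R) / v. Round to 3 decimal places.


Convert rotational speed to rad/s:
  omega = 20 * 2 * pi / 60 = 2.0944 rad/s
Compute tip speed:
  v_tip = omega * R = 2.0944 * 60.3 = 126.292 m/s
Tip speed ratio:
  TSR = v_tip / v_wind = 126.292 / 13.9 = 9.086

9.086


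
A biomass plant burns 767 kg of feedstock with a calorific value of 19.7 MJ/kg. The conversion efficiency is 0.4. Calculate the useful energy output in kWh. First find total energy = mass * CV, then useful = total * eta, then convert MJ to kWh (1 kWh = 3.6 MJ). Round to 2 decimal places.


Total energy = mass * CV = 767 * 19.7 = 15109.9 MJ
Useful energy = total * eta = 15109.9 * 0.4 = 6043.96 MJ
Convert to kWh: 6043.96 / 3.6
Useful energy = 1678.88 kWh

1678.88


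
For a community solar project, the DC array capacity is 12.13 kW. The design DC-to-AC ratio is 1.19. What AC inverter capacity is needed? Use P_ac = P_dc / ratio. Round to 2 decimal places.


The inverter AC capacity is determined by the DC/AC ratio.
Given: P_dc = 12.13 kW, DC/AC ratio = 1.19
P_ac = P_dc / ratio = 12.13 / 1.19
P_ac = 10.19 kW

10.19


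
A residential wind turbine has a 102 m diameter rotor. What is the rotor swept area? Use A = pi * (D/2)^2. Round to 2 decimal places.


Compute the rotor radius:
  r = D / 2 = 102 / 2 = 51.0 m
Calculate swept area:
  A = pi * r^2 = pi * 51.0^2
  A = 8171.28 m^2

8171.28


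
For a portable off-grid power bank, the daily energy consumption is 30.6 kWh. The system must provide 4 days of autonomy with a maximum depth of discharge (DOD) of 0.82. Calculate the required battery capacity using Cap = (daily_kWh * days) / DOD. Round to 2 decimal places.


Total energy needed = daily * days = 30.6 * 4 = 122.4 kWh
Account for depth of discharge:
  Cap = total_energy / DOD = 122.4 / 0.82
  Cap = 149.27 kWh

149.27


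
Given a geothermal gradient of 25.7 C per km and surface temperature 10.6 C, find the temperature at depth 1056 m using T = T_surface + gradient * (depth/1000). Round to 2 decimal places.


Convert depth to km: 1056 / 1000 = 1.056 km
Temperature increase = gradient * depth_km = 25.7 * 1.056 = 27.14 C
Temperature at depth = T_surface + delta_T = 10.6 + 27.14
T = 37.74 C

37.74


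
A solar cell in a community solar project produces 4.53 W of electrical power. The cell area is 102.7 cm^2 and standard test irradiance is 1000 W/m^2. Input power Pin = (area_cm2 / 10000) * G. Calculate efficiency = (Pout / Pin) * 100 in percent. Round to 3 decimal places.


First compute the input power:
  Pin = area_cm2 / 10000 * G = 102.7 / 10000 * 1000 = 10.27 W
Then compute efficiency:
  Efficiency = (Pout / Pin) * 100 = (4.53 / 10.27) * 100
  Efficiency = 44.109%

44.109


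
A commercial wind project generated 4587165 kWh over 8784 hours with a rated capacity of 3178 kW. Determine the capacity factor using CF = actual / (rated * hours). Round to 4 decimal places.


Capacity factor = actual output / maximum possible output
Maximum possible = rated * hours = 3178 * 8784 = 27915552 kWh
CF = 4587165 / 27915552
CF = 0.1643

0.1643


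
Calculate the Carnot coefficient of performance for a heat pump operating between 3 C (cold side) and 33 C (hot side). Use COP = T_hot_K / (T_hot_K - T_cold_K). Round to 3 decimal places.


Convert to Kelvin:
  T_hot = 33 + 273.15 = 306.15 K
  T_cold = 3 + 273.15 = 276.15 K
Apply Carnot COP formula:
  COP = T_hot_K / (T_hot_K - T_cold_K) = 306.15 / 30.0
  COP = 10.205

10.205


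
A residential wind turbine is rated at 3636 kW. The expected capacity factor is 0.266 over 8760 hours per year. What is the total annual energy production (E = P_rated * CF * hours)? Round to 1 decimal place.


Annual energy = rated_kW * capacity_factor * hours_per_year
Given: P_rated = 3636 kW, CF = 0.266, hours = 8760
E = 3636 * 0.266 * 8760
E = 8472461.8 kWh

8472461.8


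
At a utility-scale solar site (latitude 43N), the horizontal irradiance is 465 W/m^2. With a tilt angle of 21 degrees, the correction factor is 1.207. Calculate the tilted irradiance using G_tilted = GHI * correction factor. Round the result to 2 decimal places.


Identify the given values:
  GHI = 465 W/m^2, tilt correction factor = 1.207
Apply the formula G_tilted = GHI * factor:
  G_tilted = 465 * 1.207
  G_tilted = 561.26 W/m^2

561.26


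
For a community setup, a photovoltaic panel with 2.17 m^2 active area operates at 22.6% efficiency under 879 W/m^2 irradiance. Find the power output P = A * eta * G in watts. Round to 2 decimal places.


Use the solar power formula P = A * eta * G.
Given: A = 2.17 m^2, eta = 0.226, G = 879 W/m^2
P = 2.17 * 0.226 * 879
P = 431.08 W

431.08


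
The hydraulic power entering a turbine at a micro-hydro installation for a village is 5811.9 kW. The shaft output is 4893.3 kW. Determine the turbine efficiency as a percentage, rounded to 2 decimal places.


Turbine efficiency = (output power / input power) * 100
eta = (4893.3 / 5811.9) * 100
eta = 84.19%

84.19


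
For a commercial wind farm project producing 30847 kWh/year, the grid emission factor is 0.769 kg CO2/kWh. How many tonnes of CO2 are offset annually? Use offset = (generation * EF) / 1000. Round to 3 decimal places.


CO2 offset in kg = generation * emission_factor
CO2 offset = 30847 * 0.769 = 23721.34 kg
Convert to tonnes:
  CO2 offset = 23721.34 / 1000 = 23.721 tonnes

23.721


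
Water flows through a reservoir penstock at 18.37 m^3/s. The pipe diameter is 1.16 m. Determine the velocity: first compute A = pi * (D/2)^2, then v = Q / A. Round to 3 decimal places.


Compute pipe cross-sectional area:
  A = pi * (D/2)^2 = pi * (1.16/2)^2 = 1.0568 m^2
Calculate velocity:
  v = Q / A = 18.37 / 1.0568
  v = 17.382 m/s

17.382


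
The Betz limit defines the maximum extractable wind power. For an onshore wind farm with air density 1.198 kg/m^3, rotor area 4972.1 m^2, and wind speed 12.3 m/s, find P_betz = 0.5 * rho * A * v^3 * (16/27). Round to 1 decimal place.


The Betz coefficient Cp_max = 16/27 = 0.5926
v^3 = 12.3^3 = 1860.867
P_betz = 0.5 * rho * A * v^3 * Cp_max
P_betz = 0.5 * 1.198 * 4972.1 * 1860.867 * 0.5926
P_betz = 3284265.3 W

3284265.3


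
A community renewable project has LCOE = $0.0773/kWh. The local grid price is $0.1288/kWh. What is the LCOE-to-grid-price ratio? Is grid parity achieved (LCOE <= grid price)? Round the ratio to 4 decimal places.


Compare LCOE to grid price:
  LCOE = $0.0773/kWh, Grid price = $0.1288/kWh
  Ratio = LCOE / grid_price = 0.0773 / 0.1288 = 0.6002
  Grid parity achieved (ratio <= 1)? yes

0.6002


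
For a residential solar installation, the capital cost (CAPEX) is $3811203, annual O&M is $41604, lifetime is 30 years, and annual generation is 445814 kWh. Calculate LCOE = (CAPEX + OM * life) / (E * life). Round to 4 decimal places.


Total cost = CAPEX + OM * lifetime = 3811203 + 41604 * 30 = 3811203 + 1248120 = 5059323
Total generation = annual * lifetime = 445814 * 30 = 13374420 kWh
LCOE = 5059323 / 13374420
LCOE = 0.3783 $/kWh

0.3783


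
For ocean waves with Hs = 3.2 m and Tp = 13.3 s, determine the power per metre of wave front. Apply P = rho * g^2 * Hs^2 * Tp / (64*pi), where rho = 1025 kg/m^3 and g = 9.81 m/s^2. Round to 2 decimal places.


Apply wave power formula:
  g^2 = 9.81^2 = 96.2361
  Hs^2 = 3.2^2 = 10.24
  Numerator = rho * g^2 * Hs^2 * Tp = 1025 * 96.2361 * 10.24 * 13.3 = 13434251.6
  Denominator = 64 * pi = 201.0619
  P = 13434251.6 / 201.0619 = 66816.49 W/m

66816.49


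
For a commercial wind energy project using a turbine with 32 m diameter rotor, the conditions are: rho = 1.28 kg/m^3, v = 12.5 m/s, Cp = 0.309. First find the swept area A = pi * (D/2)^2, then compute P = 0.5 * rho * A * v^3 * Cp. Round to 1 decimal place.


Step 1 -- Compute swept area:
  A = pi * (D/2)^2 = pi * (32/2)^2 = 804.25 m^2
Step 2 -- Apply wind power equation:
  P = 0.5 * rho * A * v^3 * Cp
  v^3 = 12.5^3 = 1953.125
  P = 0.5 * 1.28 * 804.25 * 1953.125 * 0.309
  P = 310640.7 W

310640.7


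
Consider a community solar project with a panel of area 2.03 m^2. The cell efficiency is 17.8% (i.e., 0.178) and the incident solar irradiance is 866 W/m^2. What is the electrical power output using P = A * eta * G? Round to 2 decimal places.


Use the solar power formula P = A * eta * G.
Given: A = 2.03 m^2, eta = 0.178, G = 866 W/m^2
P = 2.03 * 0.178 * 866
P = 312.92 W

312.92


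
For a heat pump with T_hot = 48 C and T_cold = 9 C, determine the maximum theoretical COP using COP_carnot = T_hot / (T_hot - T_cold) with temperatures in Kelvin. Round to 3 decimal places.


Convert to Kelvin:
  T_hot = 48 + 273.15 = 321.15 K
  T_cold = 9 + 273.15 = 282.15 K
Apply Carnot COP formula:
  COP = T_hot_K / (T_hot_K - T_cold_K) = 321.15 / 39.0
  COP = 8.235

8.235


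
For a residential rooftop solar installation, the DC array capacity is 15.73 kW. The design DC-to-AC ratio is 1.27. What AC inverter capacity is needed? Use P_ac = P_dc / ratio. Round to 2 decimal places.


The inverter AC capacity is determined by the DC/AC ratio.
Given: P_dc = 15.73 kW, DC/AC ratio = 1.27
P_ac = P_dc / ratio = 15.73 / 1.27
P_ac = 12.39 kW

12.39


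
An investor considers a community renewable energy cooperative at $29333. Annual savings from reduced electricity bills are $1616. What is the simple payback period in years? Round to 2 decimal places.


Simple payback period = initial cost / annual savings
Payback = 29333 / 1616
Payback = 18.15 years

18.15


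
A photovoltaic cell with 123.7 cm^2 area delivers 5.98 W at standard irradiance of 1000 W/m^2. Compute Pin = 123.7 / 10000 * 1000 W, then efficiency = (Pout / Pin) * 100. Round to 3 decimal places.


First compute the input power:
  Pin = area_cm2 / 10000 * G = 123.7 / 10000 * 1000 = 12.37 W
Then compute efficiency:
  Efficiency = (Pout / Pin) * 100 = (5.98 / 12.37) * 100
  Efficiency = 48.343%

48.343


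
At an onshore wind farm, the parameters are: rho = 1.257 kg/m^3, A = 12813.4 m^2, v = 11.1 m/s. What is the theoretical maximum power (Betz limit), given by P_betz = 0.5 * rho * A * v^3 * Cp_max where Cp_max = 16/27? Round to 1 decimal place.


The Betz coefficient Cp_max = 16/27 = 0.5926
v^3 = 11.1^3 = 1367.631
P_betz = 0.5 * rho * A * v^3 * Cp_max
P_betz = 0.5 * 1.257 * 12813.4 * 1367.631 * 0.5926
P_betz = 6526717.6 W

6526717.6


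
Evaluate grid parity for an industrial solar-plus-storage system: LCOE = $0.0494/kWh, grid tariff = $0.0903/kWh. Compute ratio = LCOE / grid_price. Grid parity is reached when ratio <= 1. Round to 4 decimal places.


Compare LCOE to grid price:
  LCOE = $0.0494/kWh, Grid price = $0.0903/kWh
  Ratio = LCOE / grid_price = 0.0494 / 0.0903 = 0.5471
  Grid parity achieved (ratio <= 1)? yes

0.5471


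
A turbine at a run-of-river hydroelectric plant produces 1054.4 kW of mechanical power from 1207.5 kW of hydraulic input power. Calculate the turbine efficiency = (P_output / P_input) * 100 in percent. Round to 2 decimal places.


Turbine efficiency = (output power / input power) * 100
eta = (1054.4 / 1207.5) * 100
eta = 87.32%

87.32


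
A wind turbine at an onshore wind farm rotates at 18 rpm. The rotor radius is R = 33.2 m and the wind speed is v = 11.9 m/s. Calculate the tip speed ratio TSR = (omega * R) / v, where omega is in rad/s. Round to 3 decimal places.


Convert rotational speed to rad/s:
  omega = 18 * 2 * pi / 60 = 1.885 rad/s
Compute tip speed:
  v_tip = omega * R = 1.885 * 33.2 = 62.581 m/s
Tip speed ratio:
  TSR = v_tip / v_wind = 62.581 / 11.9 = 5.259

5.259


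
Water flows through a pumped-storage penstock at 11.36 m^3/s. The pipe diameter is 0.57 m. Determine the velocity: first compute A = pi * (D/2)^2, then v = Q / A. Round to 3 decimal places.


Compute pipe cross-sectional area:
  A = pi * (D/2)^2 = pi * (0.57/2)^2 = 0.2552 m^2
Calculate velocity:
  v = Q / A = 11.36 / 0.2552
  v = 44.518 m/s

44.518


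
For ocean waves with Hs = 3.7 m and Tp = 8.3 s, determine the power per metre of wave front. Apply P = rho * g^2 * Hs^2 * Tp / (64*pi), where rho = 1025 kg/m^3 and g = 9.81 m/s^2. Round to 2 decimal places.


Apply wave power formula:
  g^2 = 9.81^2 = 96.2361
  Hs^2 = 3.7^2 = 13.69
  Numerator = rho * g^2 * Hs^2 * Tp = 1025 * 96.2361 * 13.69 * 8.3 = 11208394.82
  Denominator = 64 * pi = 201.0619
  P = 11208394.82 / 201.0619 = 55745.98 W/m

55745.98


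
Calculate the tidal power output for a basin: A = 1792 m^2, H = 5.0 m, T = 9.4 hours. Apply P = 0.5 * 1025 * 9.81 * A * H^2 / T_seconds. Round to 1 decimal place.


Convert period to seconds: T = 9.4 * 3600 = 33840.0 s
H^2 = 5.0^2 = 25.0
P = 0.5 * rho * g * A * H^2 / T
P = 0.5 * 1025 * 9.81 * 1792 * 25.0 / 33840.0
P = 6656.0 W

6656.0


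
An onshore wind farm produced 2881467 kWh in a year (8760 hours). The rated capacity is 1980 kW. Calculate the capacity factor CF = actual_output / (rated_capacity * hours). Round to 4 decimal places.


Capacity factor = actual output / maximum possible output
Maximum possible = rated * hours = 1980 * 8760 = 17344800 kWh
CF = 2881467 / 17344800
CF = 0.1661

0.1661


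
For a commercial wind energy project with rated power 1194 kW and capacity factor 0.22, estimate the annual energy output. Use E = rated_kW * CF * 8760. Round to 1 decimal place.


Annual energy = rated_kW * capacity_factor * hours_per_year
Given: P_rated = 1194 kW, CF = 0.22, hours = 8760
E = 1194 * 0.22 * 8760
E = 2301076.8 kWh

2301076.8


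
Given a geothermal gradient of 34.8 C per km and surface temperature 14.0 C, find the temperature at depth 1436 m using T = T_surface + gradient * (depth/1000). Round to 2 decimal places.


Convert depth to km: 1436 / 1000 = 1.436 km
Temperature increase = gradient * depth_km = 34.8 * 1.436 = 49.97 C
Temperature at depth = T_surface + delta_T = 14.0 + 49.97
T = 63.97 C

63.97


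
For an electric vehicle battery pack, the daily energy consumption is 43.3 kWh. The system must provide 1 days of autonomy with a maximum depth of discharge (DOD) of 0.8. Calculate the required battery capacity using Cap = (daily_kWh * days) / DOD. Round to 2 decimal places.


Total energy needed = daily * days = 43.3 * 1 = 43.3 kWh
Account for depth of discharge:
  Cap = total_energy / DOD = 43.3 / 0.8
  Cap = 54.13 kWh

54.13


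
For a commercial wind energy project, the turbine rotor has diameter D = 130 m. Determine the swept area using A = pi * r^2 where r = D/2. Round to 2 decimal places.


Compute the rotor radius:
  r = D / 2 = 130 / 2 = 65.0 m
Calculate swept area:
  A = pi * r^2 = pi * 65.0^2
  A = 13273.23 m^2

13273.23


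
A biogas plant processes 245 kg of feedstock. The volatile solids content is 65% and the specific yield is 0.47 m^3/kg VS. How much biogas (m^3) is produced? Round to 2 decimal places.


Compute volatile solids:
  VS = mass * VS_fraction = 245 * 0.65 = 159.25 kg
Calculate biogas volume:
  Biogas = VS * specific_yield = 159.25 * 0.47
  Biogas = 74.85 m^3

74.85


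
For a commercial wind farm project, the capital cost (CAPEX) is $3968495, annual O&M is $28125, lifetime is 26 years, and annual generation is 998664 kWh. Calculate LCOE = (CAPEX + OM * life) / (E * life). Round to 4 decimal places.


Total cost = CAPEX + OM * lifetime = 3968495 + 28125 * 26 = 3968495 + 731250 = 4699745
Total generation = annual * lifetime = 998664 * 26 = 25965264 kWh
LCOE = 4699745 / 25965264
LCOE = 0.1810 $/kWh

0.1810


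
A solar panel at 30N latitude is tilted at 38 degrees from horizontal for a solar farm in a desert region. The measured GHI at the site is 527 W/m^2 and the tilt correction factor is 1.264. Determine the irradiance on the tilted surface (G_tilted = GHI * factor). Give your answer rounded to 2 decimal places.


Identify the given values:
  GHI = 527 W/m^2, tilt correction factor = 1.264
Apply the formula G_tilted = GHI * factor:
  G_tilted = 527 * 1.264
  G_tilted = 666.13 W/m^2

666.13


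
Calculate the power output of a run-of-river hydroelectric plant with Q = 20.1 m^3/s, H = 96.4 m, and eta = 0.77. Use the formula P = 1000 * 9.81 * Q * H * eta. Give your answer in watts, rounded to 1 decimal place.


Apply the hydropower formula P = rho * g * Q * H * eta
rho * g = 1000 * 9.81 = 9810.0
P = 9810.0 * 20.1 * 96.4 * 0.77
P = 14636351.3 W

14636351.3


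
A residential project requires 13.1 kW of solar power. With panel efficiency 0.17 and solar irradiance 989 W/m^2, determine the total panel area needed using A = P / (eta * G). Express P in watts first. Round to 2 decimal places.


Convert target power to watts: P = 13.1 * 1000 = 13100.0 W
Compute denominator: eta * G = 0.17 * 989 = 168.13
Required area A = P / (eta * G) = 13100.0 / 168.13
A = 77.92 m^2

77.92


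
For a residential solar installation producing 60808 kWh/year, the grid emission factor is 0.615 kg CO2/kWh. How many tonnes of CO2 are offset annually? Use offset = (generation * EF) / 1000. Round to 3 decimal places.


CO2 offset in kg = generation * emission_factor
CO2 offset = 60808 * 0.615 = 37396.92 kg
Convert to tonnes:
  CO2 offset = 37396.92 / 1000 = 37.397 tonnes

37.397


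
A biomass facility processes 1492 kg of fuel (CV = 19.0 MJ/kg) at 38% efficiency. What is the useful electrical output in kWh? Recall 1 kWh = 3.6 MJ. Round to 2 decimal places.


Total energy = mass * CV = 1492 * 19.0 = 28348.0 MJ
Useful energy = total * eta = 28348.0 * 0.38 = 10772.24 MJ
Convert to kWh: 10772.24 / 3.6
Useful energy = 2992.29 kWh

2992.29


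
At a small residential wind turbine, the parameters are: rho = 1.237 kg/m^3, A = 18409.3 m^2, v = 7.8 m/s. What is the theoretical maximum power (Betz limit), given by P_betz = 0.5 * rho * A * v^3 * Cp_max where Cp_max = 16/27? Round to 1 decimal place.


The Betz coefficient Cp_max = 16/27 = 0.5926
v^3 = 7.8^3 = 474.552
P_betz = 0.5 * rho * A * v^3 * Cp_max
P_betz = 0.5 * 1.237 * 18409.3 * 474.552 * 0.5926
P_betz = 3201968.1 W

3201968.1


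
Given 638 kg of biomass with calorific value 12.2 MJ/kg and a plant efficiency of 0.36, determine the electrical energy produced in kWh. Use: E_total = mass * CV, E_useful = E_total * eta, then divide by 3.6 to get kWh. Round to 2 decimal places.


Total energy = mass * CV = 638 * 12.2 = 7783.6 MJ
Useful energy = total * eta = 7783.6 * 0.36 = 2802.1 MJ
Convert to kWh: 2802.1 / 3.6
Useful energy = 778.36 kWh

778.36


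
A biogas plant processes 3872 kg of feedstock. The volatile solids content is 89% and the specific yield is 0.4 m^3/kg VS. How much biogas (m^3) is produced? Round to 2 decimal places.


Compute volatile solids:
  VS = mass * VS_fraction = 3872 * 0.89 = 3446.08 kg
Calculate biogas volume:
  Biogas = VS * specific_yield = 3446.08 * 0.4
  Biogas = 1378.43 m^3

1378.43


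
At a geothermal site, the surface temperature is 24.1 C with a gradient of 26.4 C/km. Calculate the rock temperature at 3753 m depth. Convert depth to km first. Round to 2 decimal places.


Convert depth to km: 3753 / 1000 = 3.753 km
Temperature increase = gradient * depth_km = 26.4 * 3.753 = 99.08 C
Temperature at depth = T_surface + delta_T = 24.1 + 99.08
T = 123.18 C

123.18


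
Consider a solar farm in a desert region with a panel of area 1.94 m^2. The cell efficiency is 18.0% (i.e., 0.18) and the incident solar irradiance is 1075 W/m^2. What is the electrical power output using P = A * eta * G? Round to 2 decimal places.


Use the solar power formula P = A * eta * G.
Given: A = 1.94 m^2, eta = 0.18, G = 1075 W/m^2
P = 1.94 * 0.18 * 1075
P = 375.39 W

375.39


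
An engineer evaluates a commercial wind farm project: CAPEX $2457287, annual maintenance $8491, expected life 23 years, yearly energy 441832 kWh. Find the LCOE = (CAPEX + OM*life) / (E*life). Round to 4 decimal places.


Total cost = CAPEX + OM * lifetime = 2457287 + 8491 * 23 = 2457287 + 195293 = 2652580
Total generation = annual * lifetime = 441832 * 23 = 10162136 kWh
LCOE = 2652580 / 10162136
LCOE = 0.2610 $/kWh

0.2610


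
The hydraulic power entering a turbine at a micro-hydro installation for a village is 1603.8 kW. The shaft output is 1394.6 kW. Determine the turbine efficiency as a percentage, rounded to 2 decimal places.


Turbine efficiency = (output power / input power) * 100
eta = (1394.6 / 1603.8) * 100
eta = 86.96%

86.96


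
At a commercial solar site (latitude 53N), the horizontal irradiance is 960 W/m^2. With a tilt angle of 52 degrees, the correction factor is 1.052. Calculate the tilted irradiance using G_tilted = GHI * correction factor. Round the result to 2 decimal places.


Identify the given values:
  GHI = 960 W/m^2, tilt correction factor = 1.052
Apply the formula G_tilted = GHI * factor:
  G_tilted = 960 * 1.052
  G_tilted = 1009.92 W/m^2

1009.92


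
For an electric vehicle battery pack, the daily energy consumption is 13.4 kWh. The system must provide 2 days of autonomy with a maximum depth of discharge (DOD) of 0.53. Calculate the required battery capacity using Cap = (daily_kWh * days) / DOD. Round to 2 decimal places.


Total energy needed = daily * days = 13.4 * 2 = 26.8 kWh
Account for depth of discharge:
  Cap = total_energy / DOD = 26.8 / 0.53
  Cap = 50.57 kWh

50.57


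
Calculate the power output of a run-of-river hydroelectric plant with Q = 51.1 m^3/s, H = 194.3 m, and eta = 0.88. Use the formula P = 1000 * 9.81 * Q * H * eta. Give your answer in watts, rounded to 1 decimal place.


Apply the hydropower formula P = rho * g * Q * H * eta
rho * g = 1000 * 9.81 = 9810.0
P = 9810.0 * 51.1 * 194.3 * 0.88
P = 85712740.3 W

85712740.3


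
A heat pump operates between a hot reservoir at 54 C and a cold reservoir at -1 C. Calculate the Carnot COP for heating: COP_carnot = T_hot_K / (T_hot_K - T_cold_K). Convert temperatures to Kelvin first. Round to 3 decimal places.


Convert to Kelvin:
  T_hot = 54 + 273.15 = 327.15 K
  T_cold = -1 + 273.15 = 272.15 K
Apply Carnot COP formula:
  COP = T_hot_K / (T_hot_K - T_cold_K) = 327.15 / 55.0
  COP = 5.948

5.948


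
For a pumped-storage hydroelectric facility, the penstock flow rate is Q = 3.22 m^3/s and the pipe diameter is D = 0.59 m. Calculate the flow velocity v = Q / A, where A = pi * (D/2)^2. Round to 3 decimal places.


Compute pipe cross-sectional area:
  A = pi * (D/2)^2 = pi * (0.59/2)^2 = 0.2734 m^2
Calculate velocity:
  v = Q / A = 3.22 / 0.2734
  v = 11.778 m/s

11.778


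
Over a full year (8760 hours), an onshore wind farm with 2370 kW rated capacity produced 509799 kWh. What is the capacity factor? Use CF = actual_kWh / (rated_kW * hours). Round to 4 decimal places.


Capacity factor = actual output / maximum possible output
Maximum possible = rated * hours = 2370 * 8760 = 20761200 kWh
CF = 509799 / 20761200
CF = 0.0246

0.0246


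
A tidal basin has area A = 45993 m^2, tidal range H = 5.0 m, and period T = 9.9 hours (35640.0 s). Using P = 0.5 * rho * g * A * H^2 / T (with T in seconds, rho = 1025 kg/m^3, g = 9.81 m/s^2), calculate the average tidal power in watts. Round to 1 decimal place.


Convert period to seconds: T = 9.9 * 3600 = 35640.0 s
H^2 = 5.0^2 = 25.0
P = 0.5 * rho * g * A * H^2 / T
P = 0.5 * 1025 * 9.81 * 45993 * 25.0 / 35640.0
P = 162202.3 W

162202.3


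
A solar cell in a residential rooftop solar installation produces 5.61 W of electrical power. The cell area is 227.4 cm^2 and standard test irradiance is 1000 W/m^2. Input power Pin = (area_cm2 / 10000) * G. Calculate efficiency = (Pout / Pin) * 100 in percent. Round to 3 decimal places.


First compute the input power:
  Pin = area_cm2 / 10000 * G = 227.4 / 10000 * 1000 = 22.74 W
Then compute efficiency:
  Efficiency = (Pout / Pin) * 100 = (5.61 / 22.74) * 100
  Efficiency = 24.670%

24.670
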